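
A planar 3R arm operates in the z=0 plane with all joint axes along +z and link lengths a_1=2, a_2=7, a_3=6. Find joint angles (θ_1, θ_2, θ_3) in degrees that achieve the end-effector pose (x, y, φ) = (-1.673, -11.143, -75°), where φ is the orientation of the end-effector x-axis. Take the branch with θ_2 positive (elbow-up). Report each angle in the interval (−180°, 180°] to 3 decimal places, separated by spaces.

wrist centre = target − a_3·(cos φ, sin φ) = (-3.2259, -5.3474)
cos θ_2 = (39.0017−2²−7²)/(2·2·7) = -0.4999; θ_2 = 119.9960° (elbow-up)
β = atan2(-5.3474,-3.2259) = -121.1010°; ψ = atan2(6.0624,-1.4996) = 103.8936°
θ_1 = β − ψ = -224.9946°
θ_3 = φ − θ_1 − θ_2 = 29.9986° (wrapped to (-180°,180°])

135.005 119.996 29.999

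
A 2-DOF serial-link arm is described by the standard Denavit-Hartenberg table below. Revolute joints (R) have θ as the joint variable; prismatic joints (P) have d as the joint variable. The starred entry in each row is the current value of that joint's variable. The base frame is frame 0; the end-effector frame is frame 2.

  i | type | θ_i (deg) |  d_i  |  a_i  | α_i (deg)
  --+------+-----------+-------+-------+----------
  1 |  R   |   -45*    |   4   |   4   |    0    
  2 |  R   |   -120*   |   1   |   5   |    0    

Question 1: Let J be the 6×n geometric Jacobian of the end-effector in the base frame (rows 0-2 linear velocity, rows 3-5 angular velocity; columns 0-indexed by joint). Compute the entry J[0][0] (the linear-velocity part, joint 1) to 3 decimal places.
4.123

axis z_0 = ẑ; lever o_n−o_0 = (-2.0012,-4.1225,5.0000)
cross product → J_v[:, 0] = (4.1225,-2.0012,0.0000)
J_ω[:, 0] = z_0
entry J[0][0] = 4.1225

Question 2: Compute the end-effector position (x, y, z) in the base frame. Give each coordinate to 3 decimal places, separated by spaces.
-2.001 -4.123 5.000

after link 1: o_1 = (2.8284, -2.8284, 4.0000)
after link 2: o_2 = (-2.0012, -4.1225, 5.0000)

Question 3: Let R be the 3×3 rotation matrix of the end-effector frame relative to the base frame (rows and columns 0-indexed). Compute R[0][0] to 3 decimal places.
End-effector x-axis (col 0 of R) = (-0.9659,-0.2588,0.0000)
R[0][0] = -0.9659

-0.966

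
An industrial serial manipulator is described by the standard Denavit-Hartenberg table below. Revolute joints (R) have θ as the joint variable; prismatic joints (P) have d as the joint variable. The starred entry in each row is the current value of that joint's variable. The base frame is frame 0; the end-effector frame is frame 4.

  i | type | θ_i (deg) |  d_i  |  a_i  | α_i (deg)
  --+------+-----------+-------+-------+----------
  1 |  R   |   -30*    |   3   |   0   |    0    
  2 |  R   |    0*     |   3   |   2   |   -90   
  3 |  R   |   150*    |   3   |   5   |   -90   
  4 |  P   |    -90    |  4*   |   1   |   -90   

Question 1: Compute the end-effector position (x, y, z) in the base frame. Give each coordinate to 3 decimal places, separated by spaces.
after link 1: o_1 = (0.0000, 0.0000, 3.0000)
after link 2: o_2 = (1.7321, -1.0000, 6.0000)
after link 3: o_3 = (-0.5179, 3.7631, 3.5000)
after link 4: o_4 = (-1.7500, 5.6292, 6.9641)

-1.750 5.629 6.964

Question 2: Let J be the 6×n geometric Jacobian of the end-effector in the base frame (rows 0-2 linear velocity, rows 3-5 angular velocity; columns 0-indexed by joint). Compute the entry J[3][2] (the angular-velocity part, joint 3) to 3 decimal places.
0.500

axis z_2 = (0.5000,0.8660,0.0000); lever o_n−o_2 = (-3.4821,6.6292,0.9641)
cross product → J_v[:, 2] = (0.8349,-0.4821,6.3301)
J_ω[:, 2] = z_2
entry J[3][2] = 0.5000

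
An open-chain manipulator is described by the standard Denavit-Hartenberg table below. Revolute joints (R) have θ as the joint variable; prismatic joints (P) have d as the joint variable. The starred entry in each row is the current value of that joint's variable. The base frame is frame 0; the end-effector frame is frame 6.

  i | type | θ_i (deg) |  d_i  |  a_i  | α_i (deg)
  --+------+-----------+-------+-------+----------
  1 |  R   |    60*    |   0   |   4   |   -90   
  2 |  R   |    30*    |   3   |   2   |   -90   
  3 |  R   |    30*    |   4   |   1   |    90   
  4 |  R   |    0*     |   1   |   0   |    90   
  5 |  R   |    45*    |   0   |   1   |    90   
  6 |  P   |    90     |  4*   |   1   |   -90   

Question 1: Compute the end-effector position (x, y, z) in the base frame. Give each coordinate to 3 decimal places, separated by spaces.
3.781 6.071 -5.282

after link 1: o_1 = (2.0000, 3.4641, 0.0000)
after link 2: o_2 = (0.2679, 6.4641, -1.0000)
after link 3: o_3 = (0.0760, 5.1316, -4.8971)
after link 4: o_4 = (-0.4575, 5.9396, -5.1471)
after link 5: o_5 = (-0.2634, 6.7934, -5.6301)
after link 6: o_6 = (3.7809, 6.0711, -5.2817)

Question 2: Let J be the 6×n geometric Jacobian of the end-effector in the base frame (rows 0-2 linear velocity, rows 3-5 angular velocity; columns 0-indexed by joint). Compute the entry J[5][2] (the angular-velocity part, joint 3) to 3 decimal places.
-0.866

axis z_2 = (-0.2500,-0.4330,-0.8660); lever o_n−o_2 = (3.5130,-0.3930,-4.2817)
cross product → J_v[:, 2] = (1.5136,-4.1128,1.6194)
J_ω[:, 2] = z_2
entry J[5][2] = -0.8660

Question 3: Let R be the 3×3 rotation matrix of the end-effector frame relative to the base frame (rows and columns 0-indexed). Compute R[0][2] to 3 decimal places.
End-effector z-axis (col 2 of R) = (-0.1941,-0.8539,0.4830)
R[0][2] = -0.1941

-0.194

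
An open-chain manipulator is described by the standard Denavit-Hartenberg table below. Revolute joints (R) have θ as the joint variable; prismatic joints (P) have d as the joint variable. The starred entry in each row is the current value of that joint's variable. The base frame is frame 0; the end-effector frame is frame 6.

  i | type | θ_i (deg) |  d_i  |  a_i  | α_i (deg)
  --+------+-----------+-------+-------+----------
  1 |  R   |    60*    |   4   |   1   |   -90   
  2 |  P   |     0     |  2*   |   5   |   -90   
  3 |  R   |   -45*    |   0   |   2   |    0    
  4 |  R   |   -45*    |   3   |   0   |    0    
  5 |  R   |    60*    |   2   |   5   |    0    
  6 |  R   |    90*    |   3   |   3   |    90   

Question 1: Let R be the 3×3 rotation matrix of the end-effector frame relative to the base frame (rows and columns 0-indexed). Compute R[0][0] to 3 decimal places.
1.000

End-effector x-axis (col 0 of R) = (1.0000,-0.0000,-0.0000)
R[0][0] = 1.0000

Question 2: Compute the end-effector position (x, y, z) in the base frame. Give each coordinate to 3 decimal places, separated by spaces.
after link 1: o_1 = (0.5000, 0.8660, 4.0000)
after link 2: o_2 = (1.2679, 6.1962, 4.0000)
after link 3: o_3 = (0.7503, 8.1280, 4.0000)
after link 4: o_4 = (0.7503, 8.1280, 1.0000)
after link 5: o_5 = (0.7503, 13.1280, -1.0000)
after link 6: o_6 = (3.7503, 13.1280, -4.0000)

3.750 13.128 -4.000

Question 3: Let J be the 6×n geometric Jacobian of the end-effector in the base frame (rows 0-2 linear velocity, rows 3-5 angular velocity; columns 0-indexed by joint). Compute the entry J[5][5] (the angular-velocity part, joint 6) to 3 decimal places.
axis z_5 = (-0.0000,0.0000,-1.0000); lever o_n−o_5 = (3.0000,0.0000,-3.0000)
cross product → J_v[:, 5] = (-0.0000,-3.0000,-0.0000)
J_ω[:, 5] = z_5
entry J[5][5] = -1.0000

-1.000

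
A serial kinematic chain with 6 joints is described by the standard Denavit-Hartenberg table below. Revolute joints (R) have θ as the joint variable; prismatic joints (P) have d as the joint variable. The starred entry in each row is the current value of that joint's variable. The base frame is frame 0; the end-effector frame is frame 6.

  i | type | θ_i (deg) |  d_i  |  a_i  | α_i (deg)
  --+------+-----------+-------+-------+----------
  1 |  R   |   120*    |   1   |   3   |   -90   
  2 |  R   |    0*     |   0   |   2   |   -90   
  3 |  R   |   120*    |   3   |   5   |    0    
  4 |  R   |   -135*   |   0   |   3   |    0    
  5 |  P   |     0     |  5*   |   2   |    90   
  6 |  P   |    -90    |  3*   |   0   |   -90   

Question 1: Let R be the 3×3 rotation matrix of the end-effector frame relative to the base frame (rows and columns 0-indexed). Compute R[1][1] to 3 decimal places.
0.707

End-effector y-axis (col 1 of R) = (0.7071,0.7071,-0.0000)
R[1][1] = 0.7071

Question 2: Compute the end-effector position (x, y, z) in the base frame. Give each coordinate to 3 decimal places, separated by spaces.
after link 1: o_1 = (-1.5000, 2.5981, 1.0000)
after link 2: o_2 = (-2.5000, 4.3301, 1.0000)
after link 3: o_3 = (2.5000, 4.3301, -2.0000)
after link 4: o_4 = (0.3787, 6.4514, -2.0000)
after link 5: o_5 = (-1.0355, 7.8657, -7.0000)
after link 6: o_6 = (-3.1569, 5.7443, -7.0000)

-3.157 5.744 -7.000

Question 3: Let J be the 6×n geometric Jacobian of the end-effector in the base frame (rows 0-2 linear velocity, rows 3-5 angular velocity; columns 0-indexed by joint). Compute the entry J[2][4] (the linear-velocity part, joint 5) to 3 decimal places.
-1.000

prismatic axis z_4 = (-0.0000,-0.0000,-1.0000)
J_v[:, 4] = z_4; J_ω[:, 4] = (0,0,0)
entry J[2][4] = -1.0000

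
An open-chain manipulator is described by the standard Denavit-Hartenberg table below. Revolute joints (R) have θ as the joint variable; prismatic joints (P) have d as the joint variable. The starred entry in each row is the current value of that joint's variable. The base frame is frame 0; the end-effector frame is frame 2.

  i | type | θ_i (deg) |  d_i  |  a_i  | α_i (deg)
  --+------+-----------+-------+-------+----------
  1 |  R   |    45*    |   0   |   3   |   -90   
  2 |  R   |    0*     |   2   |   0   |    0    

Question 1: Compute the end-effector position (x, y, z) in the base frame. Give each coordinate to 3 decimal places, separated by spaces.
0.707 3.536 0.000

after link 1: o_1 = (2.1213, 2.1213, 0.0000)
after link 2: o_2 = (0.7071, 3.5355, 0.0000)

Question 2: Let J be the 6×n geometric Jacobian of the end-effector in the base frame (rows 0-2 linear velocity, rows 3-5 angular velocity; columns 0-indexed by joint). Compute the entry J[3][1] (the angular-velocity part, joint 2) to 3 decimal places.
axis z_1 = (-0.7071,0.7071,0.0000); lever o_n−o_1 = (-1.4142,1.4142,0.0000)
cross product → J_v[:, 1] = (-0.0000,0.0000,-0.0000)
J_ω[:, 1] = z_1
entry J[3][1] = -0.7071

-0.707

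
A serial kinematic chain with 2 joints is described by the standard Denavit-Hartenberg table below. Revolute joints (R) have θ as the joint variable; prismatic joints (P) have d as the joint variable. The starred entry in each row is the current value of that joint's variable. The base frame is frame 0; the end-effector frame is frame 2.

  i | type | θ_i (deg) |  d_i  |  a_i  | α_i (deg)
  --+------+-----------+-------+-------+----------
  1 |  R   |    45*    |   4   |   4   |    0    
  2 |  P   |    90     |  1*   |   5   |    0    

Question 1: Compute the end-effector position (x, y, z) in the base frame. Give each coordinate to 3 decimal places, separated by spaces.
after link 1: o_1 = (2.8284, 2.8284, 4.0000)
after link 2: o_2 = (-0.7071, 6.3640, 5.0000)

-0.707 6.364 5.000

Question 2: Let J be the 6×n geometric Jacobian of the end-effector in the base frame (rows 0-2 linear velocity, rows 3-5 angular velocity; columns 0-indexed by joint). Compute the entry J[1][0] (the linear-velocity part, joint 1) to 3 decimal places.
-0.707

axis z_0 = ẑ; lever o_n−o_0 = (-0.7071,6.3640,5.0000)
cross product → J_v[:, 0] = (-6.3640,-0.7071,0.0000)
J_ω[:, 0] = z_0
entry J[1][0] = -0.7071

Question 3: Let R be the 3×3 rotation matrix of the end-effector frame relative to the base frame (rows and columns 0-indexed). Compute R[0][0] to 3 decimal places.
End-effector x-axis (col 0 of R) = (-0.7071,0.7071,0.0000)
R[0][0] = -0.7071

-0.707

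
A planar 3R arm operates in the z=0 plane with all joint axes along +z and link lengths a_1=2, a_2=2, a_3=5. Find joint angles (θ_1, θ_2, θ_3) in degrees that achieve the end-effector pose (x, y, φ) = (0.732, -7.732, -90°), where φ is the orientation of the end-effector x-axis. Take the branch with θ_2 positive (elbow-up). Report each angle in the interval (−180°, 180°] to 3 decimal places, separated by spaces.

wrist centre = target − a_3·(cos φ, sin φ) = (0.7320, -2.7320)
cos θ_2 = (7.9996−2²−2²)/(2·2·2) = -0.0000; θ_2 = 90.0025° (elbow-up)
β = atan2(-2.7320,0.7320) = -75.0007°; ψ = atan2(2.0000,1.9999) = 45.0013°
θ_1 = β − ψ = -120.0020°
θ_3 = φ − θ_1 − θ_2 = -60.0005° (wrapped to (-180°,180°])

-120.002 90.003 -60.001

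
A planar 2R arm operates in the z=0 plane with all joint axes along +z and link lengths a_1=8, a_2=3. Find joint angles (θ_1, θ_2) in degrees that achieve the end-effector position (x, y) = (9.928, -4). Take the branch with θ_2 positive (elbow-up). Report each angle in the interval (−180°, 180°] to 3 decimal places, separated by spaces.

-30.003 30.010

cos θ_2 = (114.5652−8²−3²)/(2·8·3) = 0.8659; θ_2 = 30.0096° (elbow-up)
β = atan2(-4.0000,9.9280) = -21.9445°; ψ = atan2(1.5004,10.5978) = 8.0584°
θ_1 = β − ψ = -30.0029°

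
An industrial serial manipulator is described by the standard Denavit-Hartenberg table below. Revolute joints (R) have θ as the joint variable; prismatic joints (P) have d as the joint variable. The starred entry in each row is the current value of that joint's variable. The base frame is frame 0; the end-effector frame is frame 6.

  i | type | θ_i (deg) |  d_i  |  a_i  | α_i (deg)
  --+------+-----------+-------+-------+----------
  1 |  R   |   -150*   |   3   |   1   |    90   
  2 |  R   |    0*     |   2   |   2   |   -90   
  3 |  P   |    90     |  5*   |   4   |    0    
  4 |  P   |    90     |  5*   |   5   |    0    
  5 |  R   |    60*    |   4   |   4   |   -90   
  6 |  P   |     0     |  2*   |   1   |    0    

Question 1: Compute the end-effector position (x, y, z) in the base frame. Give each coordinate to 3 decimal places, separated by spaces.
after link 1: o_1 = (-0.8660, -0.5000, 3.0000)
after link 2: o_2 = (-3.5981, 0.2321, 3.0000)
after link 3: o_3 = (-1.5981, -3.2321, 8.0000)
after link 4: o_4 = (2.7321, -0.7321, 13.0000)
after link 5: o_5 = (2.7321, 3.2679, 17.0000)
after link 6: o_6 = (0.7321, 4.2679, 17.0000)

0.732 4.268 17.000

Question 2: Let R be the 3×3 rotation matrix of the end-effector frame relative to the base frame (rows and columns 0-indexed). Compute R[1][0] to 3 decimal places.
End-effector x-axis (col 0 of R) = (0.0000,1.0000,0.0000)
R[1][0] = 1.0000

1.000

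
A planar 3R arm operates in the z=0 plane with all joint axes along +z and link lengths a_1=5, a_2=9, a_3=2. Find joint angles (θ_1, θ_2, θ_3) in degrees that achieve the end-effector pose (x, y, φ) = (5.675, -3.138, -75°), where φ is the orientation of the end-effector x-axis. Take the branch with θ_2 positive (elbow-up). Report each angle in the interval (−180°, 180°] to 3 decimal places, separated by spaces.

-135.010 150.006 -89.996

wrist centre = target − a_3·(cos φ, sin φ) = (5.1574, -1.2061)
cos θ_2 = (28.0532−5²−9²)/(2·5·9) = -0.8661; θ_2 = 150.0058° (elbow-up)
β = atan2(-1.2061,5.1574) = -13.1631°; ψ = atan2(4.4992,-2.7947) = 121.8464°
θ_1 = β − ψ = -135.0096°
θ_3 = φ − θ_1 − θ_2 = -89.9962° (wrapped to (-180°,180°])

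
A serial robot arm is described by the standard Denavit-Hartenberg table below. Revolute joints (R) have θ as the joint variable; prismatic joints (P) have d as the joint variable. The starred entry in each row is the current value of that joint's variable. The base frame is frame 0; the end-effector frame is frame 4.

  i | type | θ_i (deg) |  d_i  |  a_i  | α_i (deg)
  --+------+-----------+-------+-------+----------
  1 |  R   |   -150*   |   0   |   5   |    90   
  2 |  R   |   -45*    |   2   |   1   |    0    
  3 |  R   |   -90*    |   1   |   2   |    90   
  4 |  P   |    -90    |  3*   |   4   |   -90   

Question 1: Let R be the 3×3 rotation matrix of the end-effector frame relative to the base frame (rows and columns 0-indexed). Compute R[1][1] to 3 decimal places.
End-effector y-axis (col 1 of R) = (-0.6124,-0.3536,-0.7071)
R[1][1] = -0.3536

-0.354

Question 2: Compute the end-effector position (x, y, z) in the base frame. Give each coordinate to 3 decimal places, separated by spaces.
-1.381 -1.952 -0.000

after link 1: o_1 = (-4.3301, -2.5000, 0.0000)
after link 2: o_2 = (-5.9425, -1.1215, -0.7071)
after link 3: o_3 = (-5.2178, 0.4516, -2.1213)
after link 4: o_4 = (-1.3806, -1.9518, -0.0000)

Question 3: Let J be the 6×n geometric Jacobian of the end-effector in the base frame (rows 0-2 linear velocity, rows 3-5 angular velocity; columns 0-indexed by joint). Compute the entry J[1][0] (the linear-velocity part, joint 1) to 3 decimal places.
axis z_0 = ẑ; lever o_n−o_0 = (-1.3806,-1.9518,-0.0000)
cross product → J_v[:, 0] = (1.9518,-1.3806,0.0000)
J_ω[:, 0] = z_0
entry J[1][0] = -1.3806

-1.381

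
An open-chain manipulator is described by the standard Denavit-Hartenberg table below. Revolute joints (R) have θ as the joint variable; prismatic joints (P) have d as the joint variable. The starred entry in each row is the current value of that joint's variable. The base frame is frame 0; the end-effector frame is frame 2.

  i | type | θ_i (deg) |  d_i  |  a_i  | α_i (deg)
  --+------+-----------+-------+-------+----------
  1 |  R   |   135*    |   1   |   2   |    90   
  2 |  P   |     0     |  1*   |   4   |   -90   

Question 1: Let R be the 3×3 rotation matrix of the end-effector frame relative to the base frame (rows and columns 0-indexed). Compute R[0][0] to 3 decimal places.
End-effector x-axis (col 0 of R) = (-0.7071,0.7071,0.0000)
R[0][0] = -0.7071

-0.707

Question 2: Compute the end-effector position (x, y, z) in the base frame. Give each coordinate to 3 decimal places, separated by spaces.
after link 1: o_1 = (-1.4142, 1.4142, 1.0000)
after link 2: o_2 = (-3.5355, 4.9497, 1.0000)

-3.536 4.950 1.000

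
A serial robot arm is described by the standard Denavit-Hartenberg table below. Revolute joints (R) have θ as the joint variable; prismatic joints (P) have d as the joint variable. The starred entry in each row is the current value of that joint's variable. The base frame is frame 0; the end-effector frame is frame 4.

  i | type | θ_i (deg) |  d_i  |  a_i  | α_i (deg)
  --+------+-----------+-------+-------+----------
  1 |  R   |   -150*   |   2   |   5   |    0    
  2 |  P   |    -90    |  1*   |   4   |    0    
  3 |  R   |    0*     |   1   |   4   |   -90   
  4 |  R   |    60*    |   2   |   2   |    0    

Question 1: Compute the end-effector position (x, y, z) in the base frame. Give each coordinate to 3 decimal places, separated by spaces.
-10.562 4.294 2.268

after link 1: o_1 = (-4.3301, -2.5000, 2.0000)
after link 2: o_2 = (-6.3301, 0.9641, 3.0000)
after link 3: o_3 = (-8.3301, 4.4282, 4.0000)
after link 4: o_4 = (-10.5622, 4.2942, 2.2679)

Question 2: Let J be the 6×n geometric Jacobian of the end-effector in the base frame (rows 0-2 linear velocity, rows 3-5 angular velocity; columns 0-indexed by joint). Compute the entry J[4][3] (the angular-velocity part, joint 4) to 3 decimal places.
axis z_3 = (-0.8660,-0.5000,0.0000); lever o_n−o_3 = (-2.2321,-0.1340,-1.7321)
cross product → J_v[:, 3] = (0.8660,-1.5000,-1.0000)
J_ω[:, 3] = z_3
entry J[4][3] = -0.5000

-0.500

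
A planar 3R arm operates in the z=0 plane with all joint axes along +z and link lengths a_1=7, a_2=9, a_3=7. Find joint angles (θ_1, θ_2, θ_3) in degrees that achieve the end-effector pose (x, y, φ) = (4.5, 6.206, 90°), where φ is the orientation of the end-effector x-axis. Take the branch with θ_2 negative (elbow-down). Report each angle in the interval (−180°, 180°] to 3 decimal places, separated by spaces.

wrist centre = target − a_3·(cos φ, sin φ) = (4.5000, -0.7940)
cos θ_2 = (20.8804−7²−9²)/(2·7·9) = -0.8660; θ_2 = -150.0003° (elbow-down)
β = atan2(-0.7940,4.5000) = -10.0065°; ψ = atan2(-4.5000,-0.7943) = -100.0098°
θ_1 = β − ψ = 90.0032°
θ_3 = φ − θ_1 − θ_2 = 149.9971° (wrapped to (-180°,180°])

90.003 -150.000 149.997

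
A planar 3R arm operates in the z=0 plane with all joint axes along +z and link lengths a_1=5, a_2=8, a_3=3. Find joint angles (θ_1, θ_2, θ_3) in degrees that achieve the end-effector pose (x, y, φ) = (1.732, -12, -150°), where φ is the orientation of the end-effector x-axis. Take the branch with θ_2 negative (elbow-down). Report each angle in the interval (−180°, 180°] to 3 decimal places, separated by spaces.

-30.000 -60.000 -60.000

wrist centre = target − a_3·(cos φ, sin φ) = (4.3301, -10.5000)
cos θ_2 = (128.9996−5²−8²)/(2·5·8) = 0.5000; θ_2 = -60.0004° (elbow-down)
β = atan2(-10.5000,4.3301) = -67.5893°; ψ = atan2(-6.9282,9.0000) = -37.5893°
θ_1 = β − ψ = -30.0000°
θ_3 = φ − θ_1 − θ_2 = -59.9996° (wrapped to (-180°,180°])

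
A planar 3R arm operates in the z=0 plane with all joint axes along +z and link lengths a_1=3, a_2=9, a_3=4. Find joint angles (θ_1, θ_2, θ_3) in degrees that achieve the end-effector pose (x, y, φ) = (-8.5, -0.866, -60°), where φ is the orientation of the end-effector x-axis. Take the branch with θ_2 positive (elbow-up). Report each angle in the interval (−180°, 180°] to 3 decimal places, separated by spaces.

wrist centre = target − a_3·(cos φ, sin φ) = (-10.5000, 2.5981)
cos θ_2 = (117.0001−3²−9²)/(2·3·9) = 0.5000; θ_2 = 59.9998° (elbow-up)
β = atan2(2.5981,-10.5000) = 166.1020°; ψ = atan2(7.7942,7.5000) = 46.1020°
θ_1 = β − ψ = 120.0000°
θ_3 = φ − θ_1 − θ_2 = 120.0002° (wrapped to (-180°,180°])

120.000 60.000 120.000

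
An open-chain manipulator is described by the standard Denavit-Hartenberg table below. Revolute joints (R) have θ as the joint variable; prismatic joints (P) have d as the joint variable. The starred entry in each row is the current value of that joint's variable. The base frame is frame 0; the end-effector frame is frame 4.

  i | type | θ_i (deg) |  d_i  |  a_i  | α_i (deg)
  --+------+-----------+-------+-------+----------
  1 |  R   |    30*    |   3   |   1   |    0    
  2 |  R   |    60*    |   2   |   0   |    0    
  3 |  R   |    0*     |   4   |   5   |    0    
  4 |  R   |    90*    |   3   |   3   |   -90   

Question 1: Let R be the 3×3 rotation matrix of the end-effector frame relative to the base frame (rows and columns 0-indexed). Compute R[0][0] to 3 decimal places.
-1.000

End-effector x-axis (col 0 of R) = (-1.0000,0.0000,0.0000)
R[0][0] = -1.0000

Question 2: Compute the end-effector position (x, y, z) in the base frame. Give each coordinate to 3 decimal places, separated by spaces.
after link 1: o_1 = (0.8660, 0.5000, 3.0000)
after link 2: o_2 = (0.8660, 0.5000, 5.0000)
after link 3: o_3 = (0.8660, 5.5000, 9.0000)
after link 4: o_4 = (-2.1340, 5.5000, 12.0000)

-2.134 5.500 12.000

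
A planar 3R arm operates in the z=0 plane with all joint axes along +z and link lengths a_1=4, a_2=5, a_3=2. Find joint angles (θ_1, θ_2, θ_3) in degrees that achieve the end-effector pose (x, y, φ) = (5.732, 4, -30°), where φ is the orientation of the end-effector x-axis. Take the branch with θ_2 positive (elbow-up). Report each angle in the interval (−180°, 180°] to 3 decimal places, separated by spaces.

0.000 90.001 -120.001

wrist centre = target − a_3·(cos φ, sin φ) = (3.9999, 5.0000)
cos θ_2 = (40.9996−4²−5²)/(2·4·5) = -0.0000; θ_2 = 90.0006° (elbow-up)
β = atan2(5.0000,3.9999) = 51.3405°; ψ = atan2(5.0000,3.9999) = 51.3405°
θ_1 = β − ψ = 0.0000°
θ_3 = φ − θ_1 − θ_2 = -120.0006° (wrapped to (-180°,180°])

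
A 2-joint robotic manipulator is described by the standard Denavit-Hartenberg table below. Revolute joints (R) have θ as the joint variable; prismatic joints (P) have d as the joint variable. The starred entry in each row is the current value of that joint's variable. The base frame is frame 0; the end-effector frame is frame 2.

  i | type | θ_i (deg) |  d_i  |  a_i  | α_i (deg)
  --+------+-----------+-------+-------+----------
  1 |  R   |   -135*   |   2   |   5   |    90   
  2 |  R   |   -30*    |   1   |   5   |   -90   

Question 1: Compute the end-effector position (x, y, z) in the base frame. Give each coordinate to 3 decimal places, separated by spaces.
-7.305 -5.890 -0.500

after link 1: o_1 = (-3.5355, -3.5355, 2.0000)
after link 2: o_2 = (-7.3045, -5.8903, -0.5000)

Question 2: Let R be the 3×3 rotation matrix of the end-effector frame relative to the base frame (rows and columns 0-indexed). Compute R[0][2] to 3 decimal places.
-0.354

End-effector z-axis (col 2 of R) = (-0.3536,-0.3536,0.8660)
R[0][2] = -0.3536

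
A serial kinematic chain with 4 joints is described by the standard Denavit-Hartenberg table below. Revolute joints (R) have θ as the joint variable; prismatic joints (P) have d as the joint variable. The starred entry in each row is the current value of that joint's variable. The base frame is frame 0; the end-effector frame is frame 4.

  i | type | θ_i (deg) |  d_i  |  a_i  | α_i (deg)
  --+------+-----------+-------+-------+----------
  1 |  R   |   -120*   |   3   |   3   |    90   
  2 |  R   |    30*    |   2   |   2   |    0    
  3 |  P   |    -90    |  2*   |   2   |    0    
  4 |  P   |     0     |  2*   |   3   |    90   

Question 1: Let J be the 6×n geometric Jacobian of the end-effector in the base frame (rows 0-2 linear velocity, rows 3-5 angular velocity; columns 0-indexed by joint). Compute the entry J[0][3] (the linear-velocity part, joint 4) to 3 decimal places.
-0.866

prismatic axis z_3 = (-0.8660,0.5000,0.0000)
J_v[:, 3] = z_3; J_ω[:, 3] = (0,0,0)
entry J[0][3] = -0.8660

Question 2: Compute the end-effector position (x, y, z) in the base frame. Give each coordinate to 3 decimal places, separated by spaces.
after link 1: o_1 = (-1.5000, -2.5981, 3.0000)
after link 2: o_2 = (-4.0981, -3.0981, 4.0000)
after link 3: o_3 = (-6.3301, -2.9641, 2.2679)
after link 4: o_4 = (-8.8122, -3.2631, -0.3301)

-8.812 -3.263 -0.330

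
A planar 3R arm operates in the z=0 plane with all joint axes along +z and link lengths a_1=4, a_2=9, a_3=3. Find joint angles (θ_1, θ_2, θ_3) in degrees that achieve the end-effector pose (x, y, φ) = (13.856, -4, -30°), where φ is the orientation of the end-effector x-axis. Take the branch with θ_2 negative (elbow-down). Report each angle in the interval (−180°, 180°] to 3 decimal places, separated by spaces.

wrist centre = target − a_3·(cos φ, sin φ) = (11.2579, -2.5000)
cos θ_2 = (132.9908−4²−9²)/(2·4·9) = 0.4999; θ_2 = -60.0084° (elbow-down)
β = atan2(-2.5000,11.2579) = -12.5203°; ψ = atan2(-7.7949,8.4989) = -42.5261°
θ_1 = β − ψ = 30.0058°
θ_3 = φ − θ_1 − θ_2 = 0.0026° (wrapped to (-180°,180°])

30.006 -60.008 0.003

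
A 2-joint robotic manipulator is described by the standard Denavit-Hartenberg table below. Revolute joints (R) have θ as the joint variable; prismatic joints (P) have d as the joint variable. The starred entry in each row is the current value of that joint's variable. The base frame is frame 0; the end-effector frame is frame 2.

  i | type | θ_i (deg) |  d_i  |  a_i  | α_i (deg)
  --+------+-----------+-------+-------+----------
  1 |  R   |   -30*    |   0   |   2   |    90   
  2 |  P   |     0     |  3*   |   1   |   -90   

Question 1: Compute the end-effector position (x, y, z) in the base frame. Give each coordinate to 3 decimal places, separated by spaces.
after link 1: o_1 = (1.7321, -1.0000, 0.0000)
after link 2: o_2 = (1.0981, -4.0981, 0.0000)

1.098 -4.098 0.000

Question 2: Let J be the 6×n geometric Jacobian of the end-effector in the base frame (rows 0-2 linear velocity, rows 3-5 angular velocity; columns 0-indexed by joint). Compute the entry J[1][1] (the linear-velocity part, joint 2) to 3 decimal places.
prismatic axis z_1 = (-0.5000,-0.8660,0.0000)
J_v[:, 1] = z_1; J_ω[:, 1] = (0,0,0)
entry J[1][1] = -0.8660

-0.866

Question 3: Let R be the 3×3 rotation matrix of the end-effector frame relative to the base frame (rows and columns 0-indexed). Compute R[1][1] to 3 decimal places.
End-effector y-axis (col 1 of R) = (0.5000,0.8660,0.0000)
R[1][1] = 0.8660

0.866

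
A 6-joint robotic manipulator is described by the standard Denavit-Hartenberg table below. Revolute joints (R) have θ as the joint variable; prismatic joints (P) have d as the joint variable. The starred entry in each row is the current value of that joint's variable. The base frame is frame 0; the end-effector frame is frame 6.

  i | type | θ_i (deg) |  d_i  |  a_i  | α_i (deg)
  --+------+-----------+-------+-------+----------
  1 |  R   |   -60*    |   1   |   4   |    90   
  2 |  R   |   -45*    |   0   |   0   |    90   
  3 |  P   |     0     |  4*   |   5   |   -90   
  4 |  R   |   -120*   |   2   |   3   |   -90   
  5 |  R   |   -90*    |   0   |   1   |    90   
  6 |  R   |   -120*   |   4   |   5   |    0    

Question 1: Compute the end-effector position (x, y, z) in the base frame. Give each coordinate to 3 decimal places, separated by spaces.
after link 1: o_1 = (2.0000, -3.4641, 1.0000)
after link 2: o_2 = (2.0000, -3.4641, 1.0000)
after link 3: o_3 = (2.3536, -4.0765, -5.3640)
after link 4: o_4 = (-0.8274, -2.5669, -6.1404)
after link 5: o_5 = (-1.6934, -3.0669, -6.1404)
after link 6: o_6 = (1.8431, -4.1924, -0.9226)

1.843 -4.192 -0.923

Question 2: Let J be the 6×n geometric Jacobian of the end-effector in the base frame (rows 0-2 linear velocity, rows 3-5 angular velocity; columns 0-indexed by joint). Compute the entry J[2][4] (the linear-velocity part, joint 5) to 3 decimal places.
axis z_4 = (0.1294,-0.2241,-0.9659); lever o_n−o_4 = (2.6705,-1.6255,5.2179)
cross product → J_v[:, 4] = (-2.7397,-3.2548,0.3882)
J_ω[:, 4] = z_4
entry J[2][4] = 0.3882

0.388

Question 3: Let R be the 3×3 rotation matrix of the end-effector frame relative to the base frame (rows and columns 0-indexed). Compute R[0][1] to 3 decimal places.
End-effector y-axis (col 1 of R) = (-0.8147,-0.3209,0.4830)
R[0][1] = -0.8147

-0.815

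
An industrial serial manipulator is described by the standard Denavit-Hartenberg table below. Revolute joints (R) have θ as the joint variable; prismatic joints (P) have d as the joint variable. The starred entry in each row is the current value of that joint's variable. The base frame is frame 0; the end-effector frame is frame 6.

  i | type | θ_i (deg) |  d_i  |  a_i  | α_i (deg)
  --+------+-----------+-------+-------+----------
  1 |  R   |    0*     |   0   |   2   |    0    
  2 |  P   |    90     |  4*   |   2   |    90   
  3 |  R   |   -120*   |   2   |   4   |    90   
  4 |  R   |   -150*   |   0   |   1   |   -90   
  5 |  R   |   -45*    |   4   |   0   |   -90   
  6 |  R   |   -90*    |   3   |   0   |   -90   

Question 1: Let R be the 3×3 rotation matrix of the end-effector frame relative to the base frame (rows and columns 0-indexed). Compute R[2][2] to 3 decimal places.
End-effector z-axis (col 2 of R) = (-0.3536,-0.3062,0.8839)
R[2][2] = 0.8839

0.884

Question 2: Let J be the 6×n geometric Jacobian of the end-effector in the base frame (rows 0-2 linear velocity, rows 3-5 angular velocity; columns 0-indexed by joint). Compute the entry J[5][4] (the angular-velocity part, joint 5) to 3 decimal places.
axis z_4 = (-0.8660,-0.2500,-0.4330); lever o_n−o_4 = (-4.5248,1.7557,-1.2017)
cross product → J_v[:, 4] = (1.0607,0.9186,-2.6517)
J_ω[:, 4] = z_4
entry J[5][4] = -0.4330

-0.433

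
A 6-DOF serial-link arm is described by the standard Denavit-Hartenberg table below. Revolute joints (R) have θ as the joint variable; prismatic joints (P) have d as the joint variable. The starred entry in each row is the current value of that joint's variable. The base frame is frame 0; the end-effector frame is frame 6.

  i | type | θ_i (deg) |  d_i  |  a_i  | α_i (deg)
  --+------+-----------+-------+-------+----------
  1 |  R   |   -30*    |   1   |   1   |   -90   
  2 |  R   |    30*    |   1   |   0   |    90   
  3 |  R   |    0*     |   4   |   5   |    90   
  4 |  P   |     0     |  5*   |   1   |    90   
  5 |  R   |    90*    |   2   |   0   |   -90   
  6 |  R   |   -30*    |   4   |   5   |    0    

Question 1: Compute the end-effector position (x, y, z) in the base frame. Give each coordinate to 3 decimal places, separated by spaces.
after link 1: o_1 = (0.8660, -0.5000, 1.0000)
after link 2: o_2 = (1.3660, 0.3660, 1.0000)
after link 3: o_3 = (6.8481, -2.7990, 1.9641)
after link 4: o_4 = (5.0981, -7.5622, 1.4641)
after link 5: o_5 = (4.2321, -7.0622, -0.2679)
after link 6: o_6 = (-2.0155, -8.4551, -0.4330)

-2.016 -8.455 -0.433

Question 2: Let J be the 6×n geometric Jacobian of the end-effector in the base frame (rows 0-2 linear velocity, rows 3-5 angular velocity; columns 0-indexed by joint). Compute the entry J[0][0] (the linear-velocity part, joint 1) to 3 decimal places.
8.455

axis z_0 = ẑ; lever o_n−o_0 = (-2.0155,-8.4551,-0.4330)
cross product → J_v[:, 0] = (8.4551,-2.0155,0.0000)
J_ω[:, 0] = z_0
entry J[0][0] = 8.4551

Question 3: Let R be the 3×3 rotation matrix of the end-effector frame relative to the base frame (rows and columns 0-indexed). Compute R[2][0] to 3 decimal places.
End-effector x-axis (col 0 of R) = (-0.6495,-0.6250,-0.4330)
R[2][0] = -0.4330

-0.433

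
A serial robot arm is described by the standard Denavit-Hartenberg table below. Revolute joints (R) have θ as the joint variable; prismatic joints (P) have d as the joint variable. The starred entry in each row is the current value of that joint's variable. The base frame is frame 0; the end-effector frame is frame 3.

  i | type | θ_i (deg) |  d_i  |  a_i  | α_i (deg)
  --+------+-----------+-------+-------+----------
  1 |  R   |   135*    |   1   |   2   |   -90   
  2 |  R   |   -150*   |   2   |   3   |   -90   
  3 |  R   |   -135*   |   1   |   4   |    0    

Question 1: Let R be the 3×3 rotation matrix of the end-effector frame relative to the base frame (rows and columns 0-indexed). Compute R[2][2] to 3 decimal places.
End-effector z-axis (col 2 of R) = (-0.3536,0.3536,0.8660)
R[2][2] = 0.8660

0.866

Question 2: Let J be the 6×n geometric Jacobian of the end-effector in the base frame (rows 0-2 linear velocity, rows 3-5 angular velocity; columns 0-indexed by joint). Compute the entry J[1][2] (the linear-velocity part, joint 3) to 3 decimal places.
axis z_2 = (-0.3536,0.3536,0.8660); lever o_n−o_2 = (-4.0856,0.0856,-0.5482)
cross product → J_v[:, 2] = (-0.2679,-3.7321,1.4142)
J_ω[:, 2] = z_2
entry J[1][2] = -3.7321

-3.732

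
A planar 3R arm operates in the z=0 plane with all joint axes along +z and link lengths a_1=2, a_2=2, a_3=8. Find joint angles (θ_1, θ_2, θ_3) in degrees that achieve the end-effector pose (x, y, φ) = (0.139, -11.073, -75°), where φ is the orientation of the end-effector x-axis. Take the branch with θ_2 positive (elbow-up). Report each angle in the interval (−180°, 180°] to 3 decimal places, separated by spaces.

wrist centre = target − a_3·(cos φ, sin φ) = (-1.9316, -3.3456)
cos θ_2 = (14.9239−2²−2²)/(2·2·2) = 0.8655; θ_2 = 30.0617° (elbow-up)
β = atan2(-3.3456,-1.9316) = -119.9997°; ψ = atan2(1.0019,3.7310) = 15.0309°
θ_1 = β − ψ = -135.0305°
θ_3 = φ − θ_1 − θ_2 = 29.9688° (wrapped to (-180°,180°])

-135.031 30.062 29.969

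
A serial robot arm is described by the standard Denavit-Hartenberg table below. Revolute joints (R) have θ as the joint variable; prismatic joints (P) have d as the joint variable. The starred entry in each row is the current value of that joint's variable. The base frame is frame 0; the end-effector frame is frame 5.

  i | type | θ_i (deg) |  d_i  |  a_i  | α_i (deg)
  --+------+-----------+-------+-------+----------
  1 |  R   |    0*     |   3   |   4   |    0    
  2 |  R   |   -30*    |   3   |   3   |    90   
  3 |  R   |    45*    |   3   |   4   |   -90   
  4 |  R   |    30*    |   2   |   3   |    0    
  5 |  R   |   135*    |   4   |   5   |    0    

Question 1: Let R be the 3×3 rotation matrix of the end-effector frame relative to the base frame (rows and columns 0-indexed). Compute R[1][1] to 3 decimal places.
-0.745

End-effector y-axis (col 1 of R) = (-0.6415,-0.7450,-0.1830)
R[1][1] = -0.7450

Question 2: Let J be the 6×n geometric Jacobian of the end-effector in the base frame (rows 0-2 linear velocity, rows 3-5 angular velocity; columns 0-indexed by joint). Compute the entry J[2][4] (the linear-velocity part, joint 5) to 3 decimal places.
-0.915

axis z_4 = (-0.6124,0.3536,0.7071); lever o_n−o_4 = (-4.7600,4.2425,-0.5866)
cross product → J_v[:, 4] = (-3.2073,-3.7250,-0.9151)
J_ω[:, 4] = z_4
entry J[2][4] = -0.9151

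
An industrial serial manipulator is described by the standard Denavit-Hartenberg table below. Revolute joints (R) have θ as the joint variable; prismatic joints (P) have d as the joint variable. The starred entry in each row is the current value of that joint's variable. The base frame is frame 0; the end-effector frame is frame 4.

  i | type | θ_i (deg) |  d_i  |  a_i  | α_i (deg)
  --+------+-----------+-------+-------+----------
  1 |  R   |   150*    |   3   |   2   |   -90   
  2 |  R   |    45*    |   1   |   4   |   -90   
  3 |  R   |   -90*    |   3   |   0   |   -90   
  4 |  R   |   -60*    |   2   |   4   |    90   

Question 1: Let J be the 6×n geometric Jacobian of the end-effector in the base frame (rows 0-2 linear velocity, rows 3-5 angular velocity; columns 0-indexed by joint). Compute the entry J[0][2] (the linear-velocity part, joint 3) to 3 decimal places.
-0.225

axis z_2 = (0.6124,-0.3536,-0.7071); lever o_n−o_2 = (1.7337,-3.3103,-5.9850)
cross product → J_v[:, 2] = (-0.2247,2.4392,-1.4142)
J_ω[:, 2] = z_2
entry J[0][2] = -0.2247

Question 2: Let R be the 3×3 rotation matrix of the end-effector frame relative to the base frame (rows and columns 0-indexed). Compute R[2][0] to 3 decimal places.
End-effector x-axis (col 0 of R) = (0.2803,-0.7392,-0.6124)
R[2][0] = -0.6124

-0.612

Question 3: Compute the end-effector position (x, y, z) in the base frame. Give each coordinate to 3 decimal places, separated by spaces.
-2.948 -1.762 -5.813

after link 1: o_1 = (-1.7321, 1.0000, 3.0000)
after link 2: o_2 = (-4.6815, 1.5482, 0.1716)
after link 3: o_3 = (-2.8444, 0.4875, -1.9497)
after link 4: o_4 = (-2.9478, -1.7622, -5.8135)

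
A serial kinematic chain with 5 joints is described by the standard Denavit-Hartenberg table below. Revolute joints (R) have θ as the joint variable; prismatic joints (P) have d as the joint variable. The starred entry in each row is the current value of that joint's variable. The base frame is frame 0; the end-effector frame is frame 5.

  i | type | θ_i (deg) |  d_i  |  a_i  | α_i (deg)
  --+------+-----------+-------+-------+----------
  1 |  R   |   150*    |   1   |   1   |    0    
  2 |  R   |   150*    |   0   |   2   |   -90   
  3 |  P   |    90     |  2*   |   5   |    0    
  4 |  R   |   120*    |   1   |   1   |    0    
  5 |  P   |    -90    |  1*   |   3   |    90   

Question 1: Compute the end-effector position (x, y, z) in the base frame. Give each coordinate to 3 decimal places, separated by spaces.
after link 1: o_1 = (-0.8660, 0.5000, 1.0000)
after link 2: o_2 = (0.1340, -1.2321, 1.0000)
after link 3: o_3 = (1.8660, -0.2321, -4.0000)
after link 4: o_4 = (2.2990, 1.0179, -3.5000)
after link 5: o_5 = (2.4151, 2.8170, -6.0981)

2.415 2.817 -6.098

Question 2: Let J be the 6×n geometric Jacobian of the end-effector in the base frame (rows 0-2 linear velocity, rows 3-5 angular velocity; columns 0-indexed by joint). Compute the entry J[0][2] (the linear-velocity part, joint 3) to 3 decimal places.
0.866

prismatic axis z_2 = (0.8660,0.5000,0.0000)
J_v[:, 2] = z_2; J_ω[:, 2] = (0,0,0)
entry J[0][2] = 0.8660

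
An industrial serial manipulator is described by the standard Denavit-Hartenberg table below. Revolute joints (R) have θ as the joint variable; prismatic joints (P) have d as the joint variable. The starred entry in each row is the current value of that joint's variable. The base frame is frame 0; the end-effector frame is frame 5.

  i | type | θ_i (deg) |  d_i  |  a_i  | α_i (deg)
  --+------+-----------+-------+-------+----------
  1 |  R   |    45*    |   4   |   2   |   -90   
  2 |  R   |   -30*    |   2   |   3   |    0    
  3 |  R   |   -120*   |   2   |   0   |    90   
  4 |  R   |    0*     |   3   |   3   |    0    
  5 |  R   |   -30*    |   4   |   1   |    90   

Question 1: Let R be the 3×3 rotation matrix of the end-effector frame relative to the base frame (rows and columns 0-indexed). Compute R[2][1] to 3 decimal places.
End-effector y-axis (col 1 of R) = (-0.3536,-0.3536,-0.8660)
R[2][1] = -0.8660

-0.866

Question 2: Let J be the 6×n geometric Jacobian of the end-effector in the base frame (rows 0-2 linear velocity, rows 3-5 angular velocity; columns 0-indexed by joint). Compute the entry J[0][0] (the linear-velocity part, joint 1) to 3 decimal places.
axis z_0 = ẑ; lever o_n−o_0 = (-4.0659,0.8839,1.3708)
cross product → J_v[:, 0] = (-0.8839,-4.0659,0.0000)
J_ω[:, 0] = z_0
entry J[0][0] = -0.8839

-0.884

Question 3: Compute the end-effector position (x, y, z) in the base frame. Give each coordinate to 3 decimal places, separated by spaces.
-4.066 0.884 1.371

after link 1: o_1 = (1.4142, 1.4142, 4.0000)
after link 2: o_2 = (1.8371, 4.6655, 5.5000)
after link 3: o_3 = (0.4229, 6.0798, 5.5000)
after link 4: o_4 = (-2.4749, 3.1820, 4.4019)
after link 5: o_5 = (-4.0659, 0.8839, 1.3708)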